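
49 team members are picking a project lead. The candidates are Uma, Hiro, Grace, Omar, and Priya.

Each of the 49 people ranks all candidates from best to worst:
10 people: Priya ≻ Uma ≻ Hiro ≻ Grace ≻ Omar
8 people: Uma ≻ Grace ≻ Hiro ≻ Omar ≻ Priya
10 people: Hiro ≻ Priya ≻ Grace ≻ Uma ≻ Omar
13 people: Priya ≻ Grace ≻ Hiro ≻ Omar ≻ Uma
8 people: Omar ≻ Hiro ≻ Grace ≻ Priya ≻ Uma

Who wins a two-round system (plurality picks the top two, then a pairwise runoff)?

Round 1 first-place votes: Uma 8, Hiro 10, Grace 0, Omar 8, Priya 23. Priya and Hiro advance.
Runoff: Priya is ranked above Hiro on 23 ballots, Hiro above Priya on 26.

Hiro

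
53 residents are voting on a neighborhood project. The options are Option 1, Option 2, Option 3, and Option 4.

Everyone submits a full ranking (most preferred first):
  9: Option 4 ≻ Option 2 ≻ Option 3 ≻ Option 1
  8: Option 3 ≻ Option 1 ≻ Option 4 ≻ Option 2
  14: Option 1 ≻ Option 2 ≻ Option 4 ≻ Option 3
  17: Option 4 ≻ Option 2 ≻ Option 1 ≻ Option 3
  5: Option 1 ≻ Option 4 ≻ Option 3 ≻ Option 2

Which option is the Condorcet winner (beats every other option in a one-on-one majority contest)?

Option 1 vs Option 2: 27–26
Option 1 vs Option 3: 36–17
Option 1 vs Option 4: 27–26
Option 1 beats every other option.

Option 1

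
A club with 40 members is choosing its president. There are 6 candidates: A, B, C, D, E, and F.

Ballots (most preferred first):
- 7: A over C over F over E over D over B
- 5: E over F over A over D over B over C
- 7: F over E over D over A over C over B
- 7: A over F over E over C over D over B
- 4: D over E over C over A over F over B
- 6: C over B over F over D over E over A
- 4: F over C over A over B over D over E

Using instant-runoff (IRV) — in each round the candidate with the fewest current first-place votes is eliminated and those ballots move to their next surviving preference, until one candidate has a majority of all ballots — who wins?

F

Round 1: A 14, B 0, C 6, D 4, E 5, F 11. B eliminated.
Round 2: A 14, C 6, D 4, E 5, F 11. D eliminated.
Round 3: A 14, C 6, E 9, F 11. C eliminated.
Round 4: A 14, E 9, F 17. E eliminated.
Round 5: A 18, F 22. F has a majority (≥21).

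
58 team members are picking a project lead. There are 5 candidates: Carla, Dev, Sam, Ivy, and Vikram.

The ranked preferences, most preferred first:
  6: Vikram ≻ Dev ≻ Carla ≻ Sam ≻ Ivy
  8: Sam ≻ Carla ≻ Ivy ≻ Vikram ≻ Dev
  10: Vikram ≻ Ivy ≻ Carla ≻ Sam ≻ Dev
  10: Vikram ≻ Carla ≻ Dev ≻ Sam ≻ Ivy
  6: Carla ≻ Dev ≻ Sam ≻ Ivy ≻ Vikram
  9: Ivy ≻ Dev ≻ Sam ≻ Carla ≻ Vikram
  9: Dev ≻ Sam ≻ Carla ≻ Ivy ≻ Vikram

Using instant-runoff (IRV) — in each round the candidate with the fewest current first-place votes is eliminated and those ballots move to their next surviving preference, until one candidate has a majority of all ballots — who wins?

Ivy

Round 1: Carla 6, Dev 9, Sam 8, Ivy 9, Vikram 26. Carla eliminated.
Round 2: Dev 15, Sam 8, Ivy 9, Vikram 26. Sam eliminated.
Round 3: Dev 15, Ivy 17, Vikram 26. Dev eliminated.
Round 4: Ivy 32, Vikram 26. Ivy has a majority (≥30).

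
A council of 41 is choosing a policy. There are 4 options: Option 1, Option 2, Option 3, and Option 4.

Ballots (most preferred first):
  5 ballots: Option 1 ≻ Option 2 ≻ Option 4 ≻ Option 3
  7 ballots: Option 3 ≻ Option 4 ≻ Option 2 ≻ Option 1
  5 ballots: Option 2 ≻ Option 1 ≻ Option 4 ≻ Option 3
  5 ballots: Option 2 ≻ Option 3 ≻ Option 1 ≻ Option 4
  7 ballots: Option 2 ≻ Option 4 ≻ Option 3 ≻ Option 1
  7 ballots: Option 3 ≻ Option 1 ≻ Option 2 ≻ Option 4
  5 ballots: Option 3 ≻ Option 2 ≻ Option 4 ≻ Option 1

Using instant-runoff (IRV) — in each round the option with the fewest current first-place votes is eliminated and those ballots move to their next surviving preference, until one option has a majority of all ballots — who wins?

Option 2

Round 1: Option 1 5, Option 2 17, Option 3 19, Option 4 0. Option 4 eliminated.
Round 2: Option 1 5, Option 2 17, Option 3 19. Option 1 eliminated.
Round 3: Option 2 22, Option 3 19. Option 2 has a majority (≥21).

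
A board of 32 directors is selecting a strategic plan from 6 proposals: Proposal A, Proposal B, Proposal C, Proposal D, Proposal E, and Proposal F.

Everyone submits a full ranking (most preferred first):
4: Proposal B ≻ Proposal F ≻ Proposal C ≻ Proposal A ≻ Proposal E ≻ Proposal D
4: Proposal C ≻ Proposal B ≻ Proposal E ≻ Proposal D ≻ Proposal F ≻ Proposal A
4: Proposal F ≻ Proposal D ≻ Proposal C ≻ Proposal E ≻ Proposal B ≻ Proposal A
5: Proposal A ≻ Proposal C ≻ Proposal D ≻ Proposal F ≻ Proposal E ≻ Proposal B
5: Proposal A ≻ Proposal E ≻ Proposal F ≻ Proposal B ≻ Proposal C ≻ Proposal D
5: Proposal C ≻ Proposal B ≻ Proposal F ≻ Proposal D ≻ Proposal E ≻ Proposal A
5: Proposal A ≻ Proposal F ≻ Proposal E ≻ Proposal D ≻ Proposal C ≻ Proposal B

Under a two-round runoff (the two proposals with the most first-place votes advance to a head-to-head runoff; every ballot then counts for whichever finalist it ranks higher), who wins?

Proposal C

Round 1 first-place votes: Proposal A 15, Proposal B 4, Proposal C 9, Proposal D 0, Proposal E 0, Proposal F 4. Proposal A and Proposal C advance.
Runoff: Proposal A is ranked above Proposal C on 15 ballots, Proposal C above Proposal A on 17.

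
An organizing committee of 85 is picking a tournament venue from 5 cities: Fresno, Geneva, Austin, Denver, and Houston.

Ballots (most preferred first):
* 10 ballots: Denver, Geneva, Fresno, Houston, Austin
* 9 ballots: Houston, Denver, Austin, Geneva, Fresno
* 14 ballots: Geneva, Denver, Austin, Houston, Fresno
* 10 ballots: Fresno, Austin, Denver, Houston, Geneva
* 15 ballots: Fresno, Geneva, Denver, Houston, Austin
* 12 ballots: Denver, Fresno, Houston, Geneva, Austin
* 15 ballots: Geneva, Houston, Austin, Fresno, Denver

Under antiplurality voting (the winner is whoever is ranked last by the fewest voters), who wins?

Last-place votes: Fresno 23, Geneva 10, Austin 37, Denver 15, Houston 0.

Houston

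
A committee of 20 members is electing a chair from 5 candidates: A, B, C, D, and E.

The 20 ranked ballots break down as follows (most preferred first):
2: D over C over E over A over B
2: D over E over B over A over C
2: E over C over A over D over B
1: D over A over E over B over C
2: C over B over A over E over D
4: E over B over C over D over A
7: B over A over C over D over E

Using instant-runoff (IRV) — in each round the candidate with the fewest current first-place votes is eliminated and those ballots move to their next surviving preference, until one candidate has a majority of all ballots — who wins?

Round 1: A 0, B 7, C 2, D 5, E 6. A eliminated.
Round 2: B 7, C 2, D 5, E 6. C eliminated.
Round 3: B 9, D 5, E 6. D eliminated.
Round 4: B 9, E 11. E has a majority (≥11).

E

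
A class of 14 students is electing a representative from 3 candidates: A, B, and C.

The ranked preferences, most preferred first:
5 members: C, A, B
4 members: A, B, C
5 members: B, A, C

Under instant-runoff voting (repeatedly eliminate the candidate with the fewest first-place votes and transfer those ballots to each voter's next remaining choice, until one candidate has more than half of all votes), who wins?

Round 1: A 4, B 5, C 5. A eliminated.
Round 2: B 9, C 5. B has a majority (≥8).

B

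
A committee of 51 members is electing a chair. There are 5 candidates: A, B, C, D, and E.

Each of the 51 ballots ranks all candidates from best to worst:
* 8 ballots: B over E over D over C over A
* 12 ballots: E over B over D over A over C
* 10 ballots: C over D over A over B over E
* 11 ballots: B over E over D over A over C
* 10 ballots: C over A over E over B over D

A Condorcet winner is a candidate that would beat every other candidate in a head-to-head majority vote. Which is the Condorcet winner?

B

B vs A: 31–20
B vs C: 31–20
B vs D: 41–10
B vs E: 29–22
B beats every other candidate.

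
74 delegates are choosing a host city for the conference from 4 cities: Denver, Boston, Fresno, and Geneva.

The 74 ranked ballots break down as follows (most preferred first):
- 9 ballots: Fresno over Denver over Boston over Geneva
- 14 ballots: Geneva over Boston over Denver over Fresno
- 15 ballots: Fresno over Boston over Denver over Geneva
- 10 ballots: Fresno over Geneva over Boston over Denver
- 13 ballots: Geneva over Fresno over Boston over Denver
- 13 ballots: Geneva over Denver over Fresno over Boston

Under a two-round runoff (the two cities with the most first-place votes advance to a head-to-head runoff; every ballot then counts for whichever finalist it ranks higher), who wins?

Geneva

Round 1 first-place votes: Denver 0, Boston 0, Fresno 34, Geneva 40. Geneva and Fresno advance.
Runoff: Geneva is ranked above Fresno on 40 ballots, Fresno above Geneva on 34.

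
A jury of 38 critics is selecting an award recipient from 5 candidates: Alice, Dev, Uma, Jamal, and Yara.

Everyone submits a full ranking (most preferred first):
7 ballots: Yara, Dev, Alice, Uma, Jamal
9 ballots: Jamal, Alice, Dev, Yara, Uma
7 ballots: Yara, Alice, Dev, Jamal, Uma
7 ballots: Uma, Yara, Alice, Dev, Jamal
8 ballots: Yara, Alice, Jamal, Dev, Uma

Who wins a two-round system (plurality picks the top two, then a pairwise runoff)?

Yara

Round 1 first-place votes: Alice 0, Dev 0, Uma 7, Jamal 9, Yara 22. Yara and Jamal advance.
Runoff: Yara is ranked above Jamal on 29 ballots, Jamal above Yara on 9.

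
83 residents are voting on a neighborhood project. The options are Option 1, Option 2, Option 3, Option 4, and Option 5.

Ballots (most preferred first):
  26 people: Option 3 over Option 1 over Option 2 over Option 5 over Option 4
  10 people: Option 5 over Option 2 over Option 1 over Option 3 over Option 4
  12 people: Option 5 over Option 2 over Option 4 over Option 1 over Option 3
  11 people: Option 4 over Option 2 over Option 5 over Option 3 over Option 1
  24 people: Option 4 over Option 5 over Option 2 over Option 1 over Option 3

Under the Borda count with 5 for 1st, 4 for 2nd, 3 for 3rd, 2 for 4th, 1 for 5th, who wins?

Option 5

Option 1: 26×4 + 10×3 + 12×2 + 11×1 + 24×2 = 217
Option 2: 26×3 + 10×4 + 12×4 + 11×4 + 24×3 = 282
Option 3: 26×5 + 10×2 + 12×1 + 11×2 + 24×1 = 208
Option 4: 26×1 + 10×1 + 12×3 + 11×5 + 24×5 = 247
Option 5: 26×2 + 10×5 + 12×5 + 11×3 + 24×4 = 291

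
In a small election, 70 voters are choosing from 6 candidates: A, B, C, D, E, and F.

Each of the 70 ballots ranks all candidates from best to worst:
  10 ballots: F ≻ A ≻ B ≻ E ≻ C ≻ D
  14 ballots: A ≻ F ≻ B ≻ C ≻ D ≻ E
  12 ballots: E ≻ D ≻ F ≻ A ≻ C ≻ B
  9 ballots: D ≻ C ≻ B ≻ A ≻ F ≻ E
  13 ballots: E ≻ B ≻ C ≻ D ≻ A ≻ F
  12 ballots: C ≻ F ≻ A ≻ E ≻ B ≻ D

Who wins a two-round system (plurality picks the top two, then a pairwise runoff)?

Round 1 first-place votes: A 14, B 0, C 12, D 9, E 25, F 10. E and A advance.
Runoff: E is ranked above A on 25 ballots, A above E on 45.

A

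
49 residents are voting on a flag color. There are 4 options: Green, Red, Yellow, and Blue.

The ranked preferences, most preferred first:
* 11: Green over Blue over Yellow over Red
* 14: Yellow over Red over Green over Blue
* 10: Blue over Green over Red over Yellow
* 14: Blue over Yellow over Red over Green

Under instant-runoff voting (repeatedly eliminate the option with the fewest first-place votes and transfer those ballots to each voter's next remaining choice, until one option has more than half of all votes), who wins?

Blue

Round 1: Green 11, Red 0, Yellow 14, Blue 24. Red eliminated.
Round 2: Green 11, Yellow 14, Blue 24. Green eliminated.
Round 3: Yellow 14, Blue 35. Blue has a majority (≥25).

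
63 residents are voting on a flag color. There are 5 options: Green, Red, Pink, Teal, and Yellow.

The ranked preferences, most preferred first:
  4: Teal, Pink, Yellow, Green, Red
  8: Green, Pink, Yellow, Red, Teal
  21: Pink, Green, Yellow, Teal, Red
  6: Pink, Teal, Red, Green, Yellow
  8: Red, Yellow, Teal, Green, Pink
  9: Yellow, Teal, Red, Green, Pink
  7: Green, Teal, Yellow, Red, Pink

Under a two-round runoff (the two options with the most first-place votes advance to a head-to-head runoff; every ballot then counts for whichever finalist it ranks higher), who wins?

Green

Round 1 first-place votes: Green 15, Red 8, Pink 27, Teal 4, Yellow 9. Pink and Green advance.
Runoff: Pink is ranked above Green on 31 ballots, Green above Pink on 32.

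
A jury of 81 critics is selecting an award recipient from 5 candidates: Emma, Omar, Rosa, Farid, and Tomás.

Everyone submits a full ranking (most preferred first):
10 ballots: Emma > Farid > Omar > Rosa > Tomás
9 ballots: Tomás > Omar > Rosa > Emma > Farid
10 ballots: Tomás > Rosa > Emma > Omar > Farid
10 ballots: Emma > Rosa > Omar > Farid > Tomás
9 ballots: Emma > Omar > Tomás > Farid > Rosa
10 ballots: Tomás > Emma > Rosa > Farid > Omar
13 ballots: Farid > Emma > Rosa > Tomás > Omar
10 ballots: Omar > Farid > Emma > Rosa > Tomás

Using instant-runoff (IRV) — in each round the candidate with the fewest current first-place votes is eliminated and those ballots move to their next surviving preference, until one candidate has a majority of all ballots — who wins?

Round 1: Emma 29, Omar 10, Rosa 0, Farid 13, Tomás 29. Rosa eliminated.
Round 2: Emma 29, Omar 10, Farid 13, Tomás 29. Omar eliminated.
Round 3: Emma 29, Farid 23, Tomás 29. Farid eliminated.
Round 4: Emma 52, Tomás 29. Emma has a majority (≥41).

Emma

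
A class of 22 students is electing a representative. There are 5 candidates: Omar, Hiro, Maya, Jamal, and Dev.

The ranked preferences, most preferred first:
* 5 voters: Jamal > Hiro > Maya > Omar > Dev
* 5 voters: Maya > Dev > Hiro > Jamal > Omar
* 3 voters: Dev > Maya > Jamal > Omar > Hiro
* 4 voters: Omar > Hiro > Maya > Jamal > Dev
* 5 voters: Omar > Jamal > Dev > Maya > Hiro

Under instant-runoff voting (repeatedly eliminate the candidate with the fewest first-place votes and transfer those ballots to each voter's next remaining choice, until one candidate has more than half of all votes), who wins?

Round 1: Omar 9, Hiro 0, Maya 5, Jamal 5, Dev 3. Hiro eliminated.
Round 2: Omar 9, Maya 5, Jamal 5, Dev 3. Dev eliminated.
Round 3: Omar 9, Maya 8, Jamal 5. Jamal eliminated.
Round 4: Omar 9, Maya 13. Maya has a majority (≥12).

Maya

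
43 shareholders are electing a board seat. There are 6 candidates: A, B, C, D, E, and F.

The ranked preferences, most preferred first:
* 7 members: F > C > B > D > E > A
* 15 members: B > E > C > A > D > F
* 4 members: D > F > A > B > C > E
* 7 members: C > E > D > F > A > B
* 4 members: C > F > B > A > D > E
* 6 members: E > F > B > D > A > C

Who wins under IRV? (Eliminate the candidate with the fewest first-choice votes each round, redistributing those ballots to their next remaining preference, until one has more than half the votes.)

F

Round 1: A 0, B 15, C 11, D 4, E 6, F 7. A eliminated.
Round 2: B 15, C 11, D 4, E 6, F 7. D eliminated.
Round 3: B 15, C 11, E 6, F 11. E eliminated.
Round 4: B 15, C 11, F 17. C eliminated.
Round 5: B 15, F 28. F has a majority (≥22).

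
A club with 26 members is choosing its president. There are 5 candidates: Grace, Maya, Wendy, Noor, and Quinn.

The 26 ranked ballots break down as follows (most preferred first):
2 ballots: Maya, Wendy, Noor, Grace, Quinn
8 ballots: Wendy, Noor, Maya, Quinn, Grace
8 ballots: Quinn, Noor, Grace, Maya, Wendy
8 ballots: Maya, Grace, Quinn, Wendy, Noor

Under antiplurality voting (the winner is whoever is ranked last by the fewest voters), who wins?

Maya

Last-place votes: Grace 8, Maya 0, Wendy 8, Noor 8, Quinn 2.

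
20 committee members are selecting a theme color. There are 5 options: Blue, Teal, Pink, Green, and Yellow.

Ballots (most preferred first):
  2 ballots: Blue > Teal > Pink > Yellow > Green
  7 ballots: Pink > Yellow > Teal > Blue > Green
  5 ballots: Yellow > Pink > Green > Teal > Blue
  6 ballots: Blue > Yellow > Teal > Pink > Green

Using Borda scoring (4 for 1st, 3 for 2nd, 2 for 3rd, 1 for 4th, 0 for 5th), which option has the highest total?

Yellow

Blue: 2×4 + 7×1 + 5×0 + 6×4 = 39
Teal: 2×3 + 7×2 + 5×1 + 6×2 = 37
Pink: 2×2 + 7×4 + 5×3 + 6×1 = 53
Green: 2×0 + 7×0 + 5×2 + 6×0 = 10
Yellow: 2×1 + 7×3 + 5×4 + 6×3 = 61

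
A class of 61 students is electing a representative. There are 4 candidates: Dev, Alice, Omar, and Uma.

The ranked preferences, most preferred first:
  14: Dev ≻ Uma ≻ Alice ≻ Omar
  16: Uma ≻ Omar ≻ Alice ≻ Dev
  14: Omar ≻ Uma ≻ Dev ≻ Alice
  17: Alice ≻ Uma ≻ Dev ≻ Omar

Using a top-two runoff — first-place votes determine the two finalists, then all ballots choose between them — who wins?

Round 1 first-place votes: Dev 14, Alice 17, Omar 14, Uma 16. Alice and Uma advance.
Runoff: Alice is ranked above Uma on 17 ballots, Uma above Alice on 44.

Uma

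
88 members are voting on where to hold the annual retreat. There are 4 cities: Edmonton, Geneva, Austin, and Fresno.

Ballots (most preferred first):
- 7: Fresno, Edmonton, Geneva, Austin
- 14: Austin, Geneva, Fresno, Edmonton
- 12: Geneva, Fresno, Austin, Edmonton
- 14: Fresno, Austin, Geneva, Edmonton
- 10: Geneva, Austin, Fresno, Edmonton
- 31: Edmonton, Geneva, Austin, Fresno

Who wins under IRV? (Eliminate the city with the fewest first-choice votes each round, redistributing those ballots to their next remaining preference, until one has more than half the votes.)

Geneva

Round 1: Edmonton 31, Geneva 22, Austin 14, Fresno 21. Austin eliminated.
Round 2: Edmonton 31, Geneva 36, Fresno 21. Fresno eliminated.
Round 3: Edmonton 38, Geneva 50. Geneva has a majority (≥45).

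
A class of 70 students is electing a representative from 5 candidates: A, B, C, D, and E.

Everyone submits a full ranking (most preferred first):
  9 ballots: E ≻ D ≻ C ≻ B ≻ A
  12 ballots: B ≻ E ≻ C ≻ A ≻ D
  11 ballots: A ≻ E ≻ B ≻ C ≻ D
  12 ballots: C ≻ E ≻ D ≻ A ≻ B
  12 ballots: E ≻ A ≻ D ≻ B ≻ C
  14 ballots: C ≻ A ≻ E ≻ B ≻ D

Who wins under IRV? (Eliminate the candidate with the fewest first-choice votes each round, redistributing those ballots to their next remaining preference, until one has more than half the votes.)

E

Round 1: A 11, B 12, C 26, D 0, E 21. D eliminated.
Round 2: A 11, B 12, C 26, E 21. A eliminated.
Round 3: B 12, C 26, E 32. B eliminated.
Round 4: C 26, E 44. E has a majority (≥36).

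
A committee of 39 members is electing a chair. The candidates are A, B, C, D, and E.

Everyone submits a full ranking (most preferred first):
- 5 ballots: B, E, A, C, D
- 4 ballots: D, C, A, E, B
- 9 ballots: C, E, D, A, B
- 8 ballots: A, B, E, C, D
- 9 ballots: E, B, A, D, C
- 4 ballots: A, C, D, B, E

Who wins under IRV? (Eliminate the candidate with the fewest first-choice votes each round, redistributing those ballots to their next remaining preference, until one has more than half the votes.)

E

Round 1: A 12, B 5, C 9, D 4, E 9. D eliminated.
Round 2: A 12, B 5, C 13, E 9. B eliminated.
Round 3: A 12, C 13, E 14. A eliminated.
Round 4: C 17, E 22. E has a majority (≥20).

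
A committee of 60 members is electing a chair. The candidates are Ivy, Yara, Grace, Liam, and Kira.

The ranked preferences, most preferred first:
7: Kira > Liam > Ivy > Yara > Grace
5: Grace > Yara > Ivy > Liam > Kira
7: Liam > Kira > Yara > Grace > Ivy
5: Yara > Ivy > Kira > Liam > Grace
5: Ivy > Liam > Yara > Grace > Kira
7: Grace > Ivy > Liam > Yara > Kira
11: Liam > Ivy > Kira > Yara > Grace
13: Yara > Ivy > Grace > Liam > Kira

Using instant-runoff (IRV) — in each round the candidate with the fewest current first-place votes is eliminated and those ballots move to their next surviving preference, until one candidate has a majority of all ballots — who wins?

Round 1: Ivy 5, Yara 18, Grace 12, Liam 18, Kira 7. Ivy eliminated.
Round 2: Yara 18, Grace 12, Liam 23, Kira 7. Kira eliminated.
Round 3: Yara 18, Grace 12, Liam 30. Grace eliminated.
Round 4: Yara 23, Liam 37. Liam has a majority (≥31).

Liam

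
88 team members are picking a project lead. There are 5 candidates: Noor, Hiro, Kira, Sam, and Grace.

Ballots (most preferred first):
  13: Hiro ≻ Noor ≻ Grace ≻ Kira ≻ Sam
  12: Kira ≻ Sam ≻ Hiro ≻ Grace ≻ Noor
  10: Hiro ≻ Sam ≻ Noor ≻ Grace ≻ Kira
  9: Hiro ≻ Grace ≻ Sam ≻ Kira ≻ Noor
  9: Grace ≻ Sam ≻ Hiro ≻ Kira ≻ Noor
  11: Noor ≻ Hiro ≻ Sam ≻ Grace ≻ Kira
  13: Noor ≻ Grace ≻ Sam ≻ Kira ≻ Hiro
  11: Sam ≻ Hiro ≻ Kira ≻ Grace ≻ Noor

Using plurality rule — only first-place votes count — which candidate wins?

First-place votes: Noor 24, Hiro 32, Kira 12, Sam 11, Grace 9.

Hiro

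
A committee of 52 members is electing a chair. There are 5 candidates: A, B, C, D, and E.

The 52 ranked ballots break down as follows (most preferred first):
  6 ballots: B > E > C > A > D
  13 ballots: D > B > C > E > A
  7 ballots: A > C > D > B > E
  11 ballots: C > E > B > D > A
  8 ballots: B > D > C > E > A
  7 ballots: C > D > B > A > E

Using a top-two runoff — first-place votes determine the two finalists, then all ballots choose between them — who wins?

Round 1 first-place votes: A 7, B 14, C 18, D 13, E 0. C and B advance.
Runoff: C is ranked above B on 25 ballots, B above C on 27.

B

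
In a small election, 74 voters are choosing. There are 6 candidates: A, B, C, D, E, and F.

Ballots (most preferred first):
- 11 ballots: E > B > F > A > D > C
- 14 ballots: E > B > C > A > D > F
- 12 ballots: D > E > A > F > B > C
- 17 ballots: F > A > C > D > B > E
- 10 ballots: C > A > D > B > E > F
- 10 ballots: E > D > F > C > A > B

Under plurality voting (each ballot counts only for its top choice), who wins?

First-place votes: A 0, B 0, C 10, D 12, E 35, F 17.

E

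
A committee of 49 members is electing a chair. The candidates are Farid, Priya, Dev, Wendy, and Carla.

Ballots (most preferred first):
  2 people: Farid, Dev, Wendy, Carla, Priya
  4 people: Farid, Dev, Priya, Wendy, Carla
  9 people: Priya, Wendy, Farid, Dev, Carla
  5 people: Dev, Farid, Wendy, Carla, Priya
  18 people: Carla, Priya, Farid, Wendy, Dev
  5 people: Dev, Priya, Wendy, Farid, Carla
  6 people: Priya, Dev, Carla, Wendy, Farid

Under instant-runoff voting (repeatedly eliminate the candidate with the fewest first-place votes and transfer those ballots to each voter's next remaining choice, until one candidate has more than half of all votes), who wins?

Dev

Round 1: Farid 6, Priya 15, Dev 10, Wendy 0, Carla 18. Wendy eliminated.
Round 2: Farid 6, Priya 15, Dev 10, Carla 18. Farid eliminated.
Round 3: Priya 15, Dev 16, Carla 18. Priya eliminated.
Round 4: Dev 31, Carla 18. Dev has a majority (≥25).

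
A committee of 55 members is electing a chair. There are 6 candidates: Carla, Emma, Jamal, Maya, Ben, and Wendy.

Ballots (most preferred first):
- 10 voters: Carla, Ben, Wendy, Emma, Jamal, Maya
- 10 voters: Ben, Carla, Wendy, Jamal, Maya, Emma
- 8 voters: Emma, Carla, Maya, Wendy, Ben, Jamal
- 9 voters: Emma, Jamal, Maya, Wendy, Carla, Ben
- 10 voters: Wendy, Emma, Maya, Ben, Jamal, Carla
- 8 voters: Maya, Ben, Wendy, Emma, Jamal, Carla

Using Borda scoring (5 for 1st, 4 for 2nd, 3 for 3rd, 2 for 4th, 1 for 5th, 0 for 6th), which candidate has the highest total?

Wendy

Carla: 10×5 + 10×4 + 8×4 + 9×1 + 10×0 + 8×0 = 131
Emma: 10×2 + 10×0 + 8×5 + 9×5 + 10×4 + 8×2 = 161
Jamal: 10×1 + 10×2 + 8×0 + 9×4 + 10×1 + 8×1 = 84
Maya: 10×0 + 10×1 + 8×3 + 9×3 + 10×3 + 8×5 = 131
Ben: 10×4 + 10×5 + 8×1 + 9×0 + 10×2 + 8×4 = 150
Wendy: 10×3 + 10×3 + 8×2 + 9×2 + 10×5 + 8×3 = 168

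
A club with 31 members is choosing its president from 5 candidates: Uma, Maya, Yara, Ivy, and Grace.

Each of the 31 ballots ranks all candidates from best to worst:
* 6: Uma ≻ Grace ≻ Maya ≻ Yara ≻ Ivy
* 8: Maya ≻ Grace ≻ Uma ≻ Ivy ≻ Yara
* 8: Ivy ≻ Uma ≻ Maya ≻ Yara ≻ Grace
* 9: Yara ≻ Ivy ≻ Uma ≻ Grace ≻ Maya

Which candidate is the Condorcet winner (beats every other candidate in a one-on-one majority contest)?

Ivy vs Uma: 17–14
Ivy vs Maya: 17–14
Ivy vs Yara: 16–15
Ivy vs Grace: 17–14
Ivy beats every other candidate.

Ivy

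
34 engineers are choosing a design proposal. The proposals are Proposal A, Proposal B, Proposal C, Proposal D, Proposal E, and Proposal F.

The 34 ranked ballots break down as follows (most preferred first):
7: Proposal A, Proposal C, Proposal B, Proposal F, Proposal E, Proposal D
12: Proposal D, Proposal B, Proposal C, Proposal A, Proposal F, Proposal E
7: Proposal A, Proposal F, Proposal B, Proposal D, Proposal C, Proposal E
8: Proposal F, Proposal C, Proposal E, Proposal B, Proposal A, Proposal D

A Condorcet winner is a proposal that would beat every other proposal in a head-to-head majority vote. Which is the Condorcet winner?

Proposal B

Proposal B vs Proposal A: 20–14
Proposal B vs Proposal C: 19–15
Proposal B vs Proposal D: 22–12
Proposal B vs Proposal E: 26–8
Proposal B vs Proposal F: 19–15
Proposal B beats every other proposal.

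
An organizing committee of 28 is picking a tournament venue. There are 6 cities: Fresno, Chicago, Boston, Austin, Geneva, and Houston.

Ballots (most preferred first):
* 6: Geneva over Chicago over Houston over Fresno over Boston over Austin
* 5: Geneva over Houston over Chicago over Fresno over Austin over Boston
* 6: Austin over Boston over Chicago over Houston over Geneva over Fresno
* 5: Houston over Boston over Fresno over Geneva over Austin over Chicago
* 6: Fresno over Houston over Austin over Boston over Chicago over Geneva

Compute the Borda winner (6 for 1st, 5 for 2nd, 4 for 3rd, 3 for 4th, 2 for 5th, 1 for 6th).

Fresno: 6×3 + 5×3 + 6×1 + 5×4 + 6×6 = 95
Chicago: 6×5 + 5×4 + 6×4 + 5×1 + 6×2 = 91
Boston: 6×2 + 5×1 + 6×5 + 5×5 + 6×3 = 90
Austin: 6×1 + 5×2 + 6×6 + 5×2 + 6×4 = 86
Geneva: 6×6 + 5×6 + 6×2 + 5×3 + 6×1 = 99
Houston: 6×4 + 5×5 + 6×3 + 5×6 + 6×5 = 127

Houston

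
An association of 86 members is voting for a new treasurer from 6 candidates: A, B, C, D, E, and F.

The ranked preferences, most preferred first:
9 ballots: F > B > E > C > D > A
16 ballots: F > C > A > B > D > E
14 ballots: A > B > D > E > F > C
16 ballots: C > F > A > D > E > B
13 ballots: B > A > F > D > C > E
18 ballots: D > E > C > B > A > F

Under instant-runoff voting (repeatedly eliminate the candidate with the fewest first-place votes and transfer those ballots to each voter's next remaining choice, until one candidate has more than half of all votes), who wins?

A

Round 1: A 14, B 13, C 16, D 18, E 0, F 25. E eliminated.
Round 2: A 14, B 13, C 16, D 18, F 25. B eliminated.
Round 3: A 27, C 16, D 18, F 25. C eliminated.
Round 4: A 27, D 18, F 41. D eliminated.
Round 5: A 45, F 41. A has a majority (≥44).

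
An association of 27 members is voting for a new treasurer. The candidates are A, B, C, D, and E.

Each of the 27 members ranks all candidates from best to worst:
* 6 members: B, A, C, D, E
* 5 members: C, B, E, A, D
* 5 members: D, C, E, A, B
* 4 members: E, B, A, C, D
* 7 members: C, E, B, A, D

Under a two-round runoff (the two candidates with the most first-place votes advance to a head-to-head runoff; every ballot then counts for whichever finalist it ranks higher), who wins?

C

Round 1 first-place votes: A 0, B 6, C 12, D 5, E 4. C and B advance.
Runoff: C is ranked above B on 17 ballots, B above C on 10.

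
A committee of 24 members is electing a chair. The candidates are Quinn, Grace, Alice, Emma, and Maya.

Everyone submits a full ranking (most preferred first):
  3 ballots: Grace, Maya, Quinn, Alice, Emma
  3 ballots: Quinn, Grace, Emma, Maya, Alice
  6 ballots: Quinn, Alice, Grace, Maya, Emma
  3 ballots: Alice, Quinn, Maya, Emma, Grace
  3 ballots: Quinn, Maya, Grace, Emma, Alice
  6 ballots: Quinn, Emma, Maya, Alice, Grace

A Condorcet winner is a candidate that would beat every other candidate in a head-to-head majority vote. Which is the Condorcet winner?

Quinn vs Grace: 21–3
Quinn vs Alice: 21–3
Quinn vs Emma: 24–0
Quinn vs Maya: 21–3
Quinn beats every other candidate.

Quinn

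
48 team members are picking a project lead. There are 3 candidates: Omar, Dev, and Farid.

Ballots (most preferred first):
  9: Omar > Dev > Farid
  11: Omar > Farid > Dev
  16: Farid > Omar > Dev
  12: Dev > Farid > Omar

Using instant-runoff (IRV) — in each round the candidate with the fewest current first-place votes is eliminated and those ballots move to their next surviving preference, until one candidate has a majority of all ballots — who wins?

Farid

Round 1: Omar 20, Dev 12, Farid 16. Dev eliminated.
Round 2: Omar 20, Farid 28. Farid has a majority (≥25).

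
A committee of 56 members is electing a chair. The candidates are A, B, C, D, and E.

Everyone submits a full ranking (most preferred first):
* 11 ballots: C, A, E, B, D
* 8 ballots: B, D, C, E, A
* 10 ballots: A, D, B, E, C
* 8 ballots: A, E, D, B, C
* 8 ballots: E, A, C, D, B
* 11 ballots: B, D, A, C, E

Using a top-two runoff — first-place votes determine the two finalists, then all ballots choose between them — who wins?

Round 1 first-place votes: A 18, B 19, C 11, D 0, E 8. B and A advance.
Runoff: B is ranked above A on 19 ballots, A above B on 37.

A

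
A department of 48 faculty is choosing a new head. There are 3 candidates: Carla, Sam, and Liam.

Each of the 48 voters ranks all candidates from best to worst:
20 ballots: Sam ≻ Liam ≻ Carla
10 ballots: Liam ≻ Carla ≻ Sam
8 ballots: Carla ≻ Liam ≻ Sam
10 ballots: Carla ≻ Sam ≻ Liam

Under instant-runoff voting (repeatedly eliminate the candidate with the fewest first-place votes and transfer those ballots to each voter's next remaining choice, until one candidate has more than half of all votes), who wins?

Round 1: Carla 18, Sam 20, Liam 10. Liam eliminated.
Round 2: Carla 28, Sam 20. Carla has a majority (≥25).

Carla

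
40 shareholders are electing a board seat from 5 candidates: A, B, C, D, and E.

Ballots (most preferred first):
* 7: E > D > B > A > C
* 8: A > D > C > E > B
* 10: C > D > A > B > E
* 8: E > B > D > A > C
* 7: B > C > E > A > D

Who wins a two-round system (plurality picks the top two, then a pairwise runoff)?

Round 1 first-place votes: A 8, B 7, C 10, D 0, E 15. E and C advance.
Runoff: E is ranked above C on 15 ballots, C above E on 25.

C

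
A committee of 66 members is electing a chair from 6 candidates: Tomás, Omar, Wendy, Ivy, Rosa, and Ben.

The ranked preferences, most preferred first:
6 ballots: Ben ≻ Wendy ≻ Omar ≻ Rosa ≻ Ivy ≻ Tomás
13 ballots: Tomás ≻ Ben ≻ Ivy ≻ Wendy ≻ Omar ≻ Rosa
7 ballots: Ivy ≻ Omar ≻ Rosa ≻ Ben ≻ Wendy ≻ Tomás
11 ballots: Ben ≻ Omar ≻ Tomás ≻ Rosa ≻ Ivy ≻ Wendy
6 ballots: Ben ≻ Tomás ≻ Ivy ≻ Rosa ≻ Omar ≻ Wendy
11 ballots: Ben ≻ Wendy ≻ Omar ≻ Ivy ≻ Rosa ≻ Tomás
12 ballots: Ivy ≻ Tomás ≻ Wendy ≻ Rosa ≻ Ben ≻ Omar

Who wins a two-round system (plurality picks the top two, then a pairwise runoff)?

Round 1 first-place votes: Tomás 13, Omar 0, Wendy 0, Ivy 19, Rosa 0, Ben 34. Ben and Ivy advance.
Runoff: Ben is ranked above Ivy on 47 ballots, Ivy above Ben on 19.

Ben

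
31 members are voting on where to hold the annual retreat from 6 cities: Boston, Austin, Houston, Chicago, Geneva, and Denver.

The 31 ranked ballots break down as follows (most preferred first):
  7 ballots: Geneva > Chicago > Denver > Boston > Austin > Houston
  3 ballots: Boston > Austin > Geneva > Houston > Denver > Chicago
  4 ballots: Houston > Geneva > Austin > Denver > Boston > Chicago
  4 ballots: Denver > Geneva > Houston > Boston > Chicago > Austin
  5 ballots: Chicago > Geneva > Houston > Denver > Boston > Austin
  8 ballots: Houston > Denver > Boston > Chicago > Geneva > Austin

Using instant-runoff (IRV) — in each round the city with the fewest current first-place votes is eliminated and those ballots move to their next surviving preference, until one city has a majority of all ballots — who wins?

Geneva

Round 1: Boston 3, Austin 0, Houston 12, Chicago 5, Geneva 7, Denver 4. Austin eliminated.
Round 2: Boston 3, Houston 12, Chicago 5, Geneva 7, Denver 4. Boston eliminated.
Round 3: Houston 12, Chicago 5, Geneva 10, Denver 4. Denver eliminated.
Round 4: Houston 12, Chicago 5, Geneva 14. Chicago eliminated.
Round 5: Houston 12, Geneva 19. Geneva has a majority (≥16).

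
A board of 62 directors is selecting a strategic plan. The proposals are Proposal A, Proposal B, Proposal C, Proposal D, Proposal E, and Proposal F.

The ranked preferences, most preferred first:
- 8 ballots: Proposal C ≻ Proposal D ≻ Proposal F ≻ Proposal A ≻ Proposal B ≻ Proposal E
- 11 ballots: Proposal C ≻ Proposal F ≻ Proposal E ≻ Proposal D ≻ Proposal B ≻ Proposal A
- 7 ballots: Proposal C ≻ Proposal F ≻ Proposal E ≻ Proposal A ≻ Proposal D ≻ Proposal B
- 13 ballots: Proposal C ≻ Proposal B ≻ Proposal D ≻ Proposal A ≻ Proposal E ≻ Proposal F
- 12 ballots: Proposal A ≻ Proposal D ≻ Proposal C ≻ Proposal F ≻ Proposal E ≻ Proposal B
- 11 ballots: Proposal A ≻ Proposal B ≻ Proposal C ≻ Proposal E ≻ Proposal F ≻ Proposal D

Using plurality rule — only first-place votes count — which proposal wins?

First-place votes: Proposal A 23, Proposal B 0, Proposal C 39, Proposal D 0, Proposal E 0, Proposal F 0.

Proposal C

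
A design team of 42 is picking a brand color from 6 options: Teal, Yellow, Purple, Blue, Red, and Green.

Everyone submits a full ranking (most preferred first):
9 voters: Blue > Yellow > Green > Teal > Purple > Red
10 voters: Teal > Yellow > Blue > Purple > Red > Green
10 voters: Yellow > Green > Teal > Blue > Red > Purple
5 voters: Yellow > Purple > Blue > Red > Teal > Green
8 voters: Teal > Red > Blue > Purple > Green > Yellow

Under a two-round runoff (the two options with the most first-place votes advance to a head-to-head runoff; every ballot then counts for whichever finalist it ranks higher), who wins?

Yellow

Round 1 first-place votes: Teal 18, Yellow 15, Purple 0, Blue 9, Red 0, Green 0. Teal and Yellow advance.
Runoff: Teal is ranked above Yellow on 18 ballots, Yellow above Teal on 24.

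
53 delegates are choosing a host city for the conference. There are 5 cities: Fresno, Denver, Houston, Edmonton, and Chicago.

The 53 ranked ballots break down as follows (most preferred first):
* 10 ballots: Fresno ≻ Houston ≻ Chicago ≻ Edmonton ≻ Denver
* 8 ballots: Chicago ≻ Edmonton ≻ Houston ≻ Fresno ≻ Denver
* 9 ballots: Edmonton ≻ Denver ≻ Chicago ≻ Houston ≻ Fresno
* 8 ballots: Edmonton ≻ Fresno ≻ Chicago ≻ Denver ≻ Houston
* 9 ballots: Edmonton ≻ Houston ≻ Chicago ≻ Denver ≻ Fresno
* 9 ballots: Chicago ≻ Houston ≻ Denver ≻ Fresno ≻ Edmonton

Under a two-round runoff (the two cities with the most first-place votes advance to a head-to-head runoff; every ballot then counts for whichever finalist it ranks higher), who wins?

Round 1 first-place votes: Fresno 10, Denver 0, Houston 0, Edmonton 26, Chicago 17. Edmonton and Chicago advance.
Runoff: Edmonton is ranked above Chicago on 26 ballots, Chicago above Edmonton on 27.

Chicago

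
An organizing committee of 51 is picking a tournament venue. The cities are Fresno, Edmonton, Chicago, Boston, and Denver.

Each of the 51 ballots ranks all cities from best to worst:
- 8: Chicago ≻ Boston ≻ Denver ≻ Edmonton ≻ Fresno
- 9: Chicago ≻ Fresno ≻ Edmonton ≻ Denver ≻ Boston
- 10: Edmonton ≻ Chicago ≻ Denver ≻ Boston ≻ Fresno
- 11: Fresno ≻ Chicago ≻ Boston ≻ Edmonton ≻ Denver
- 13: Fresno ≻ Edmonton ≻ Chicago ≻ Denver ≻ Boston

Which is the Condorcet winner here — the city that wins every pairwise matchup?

Chicago vs Fresno: 27–24
Chicago vs Edmonton: 28–23
Chicago vs Boston: 51–0
Chicago vs Denver: 51–0
Chicago beats every other city.

Chicago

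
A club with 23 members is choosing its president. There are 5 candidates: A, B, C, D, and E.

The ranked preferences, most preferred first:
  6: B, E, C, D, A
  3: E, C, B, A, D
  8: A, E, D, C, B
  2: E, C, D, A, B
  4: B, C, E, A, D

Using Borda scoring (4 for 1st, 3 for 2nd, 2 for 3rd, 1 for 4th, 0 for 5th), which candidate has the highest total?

A: 6×0 + 3×1 + 8×4 + 2×1 + 4×1 = 41
B: 6×4 + 3×2 + 8×0 + 2×0 + 4×4 = 46
C: 6×2 + 3×3 + 8×1 + 2×3 + 4×3 = 47
D: 6×1 + 3×0 + 8×2 + 2×2 + 4×0 = 26
E: 6×3 + 3×4 + 8×3 + 2×4 + 4×2 = 70

E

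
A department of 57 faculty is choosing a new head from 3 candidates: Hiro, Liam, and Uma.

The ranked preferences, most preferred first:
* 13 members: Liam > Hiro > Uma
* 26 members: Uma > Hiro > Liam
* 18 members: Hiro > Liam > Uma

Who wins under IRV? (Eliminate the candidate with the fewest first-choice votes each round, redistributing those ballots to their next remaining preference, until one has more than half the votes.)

Hiro

Round 1: Hiro 18, Liam 13, Uma 26. Liam eliminated.
Round 2: Hiro 31, Uma 26. Hiro has a majority (≥29).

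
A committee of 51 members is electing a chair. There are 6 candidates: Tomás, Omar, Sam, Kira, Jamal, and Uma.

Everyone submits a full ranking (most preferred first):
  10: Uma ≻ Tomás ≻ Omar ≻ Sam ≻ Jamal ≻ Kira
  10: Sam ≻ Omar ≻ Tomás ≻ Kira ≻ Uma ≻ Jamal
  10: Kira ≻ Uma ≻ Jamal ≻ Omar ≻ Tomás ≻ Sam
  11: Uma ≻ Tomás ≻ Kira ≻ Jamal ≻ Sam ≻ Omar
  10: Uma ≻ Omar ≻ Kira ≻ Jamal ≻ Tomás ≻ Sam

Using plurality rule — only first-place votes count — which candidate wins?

First-place votes: Tomás 0, Omar 0, Sam 10, Kira 10, Jamal 0, Uma 31.

Uma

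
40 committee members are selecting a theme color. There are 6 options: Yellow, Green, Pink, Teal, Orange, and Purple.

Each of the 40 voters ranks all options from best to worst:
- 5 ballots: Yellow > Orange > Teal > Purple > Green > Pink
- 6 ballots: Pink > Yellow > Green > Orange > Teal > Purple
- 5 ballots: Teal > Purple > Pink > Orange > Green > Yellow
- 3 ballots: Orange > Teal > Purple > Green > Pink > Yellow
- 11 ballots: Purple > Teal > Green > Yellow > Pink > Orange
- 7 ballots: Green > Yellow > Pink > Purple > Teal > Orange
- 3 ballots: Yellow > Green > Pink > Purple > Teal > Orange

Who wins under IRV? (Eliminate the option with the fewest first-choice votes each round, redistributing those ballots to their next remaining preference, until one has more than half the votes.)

Round 1: Yellow 8, Green 7, Pink 6, Teal 5, Orange 3, Purple 11. Orange eliminated.
Round 2: Yellow 8, Green 7, Pink 6, Teal 8, Purple 11. Pink eliminated.
Round 3: Yellow 14, Green 7, Teal 8, Purple 11. Green eliminated.
Round 4: Yellow 21, Teal 8, Purple 11. Yellow has a majority (≥21).

Yellow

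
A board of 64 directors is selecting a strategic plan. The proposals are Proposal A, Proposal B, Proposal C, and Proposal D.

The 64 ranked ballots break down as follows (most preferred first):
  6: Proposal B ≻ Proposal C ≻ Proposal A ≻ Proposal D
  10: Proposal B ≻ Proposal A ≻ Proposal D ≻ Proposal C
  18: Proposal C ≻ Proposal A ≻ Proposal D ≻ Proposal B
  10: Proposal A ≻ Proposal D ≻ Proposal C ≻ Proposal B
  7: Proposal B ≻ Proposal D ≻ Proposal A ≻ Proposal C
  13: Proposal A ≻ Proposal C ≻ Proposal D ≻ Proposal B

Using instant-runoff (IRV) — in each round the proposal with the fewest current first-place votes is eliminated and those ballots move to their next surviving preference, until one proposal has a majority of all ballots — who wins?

Proposal A

Round 1: Proposal A 23, Proposal B 23, Proposal C 18, Proposal D 0. Proposal D eliminated.
Round 2: Proposal A 23, Proposal B 23, Proposal C 18. Proposal C eliminated.
Round 3: Proposal A 41, Proposal B 23. Proposal A has a majority (≥33).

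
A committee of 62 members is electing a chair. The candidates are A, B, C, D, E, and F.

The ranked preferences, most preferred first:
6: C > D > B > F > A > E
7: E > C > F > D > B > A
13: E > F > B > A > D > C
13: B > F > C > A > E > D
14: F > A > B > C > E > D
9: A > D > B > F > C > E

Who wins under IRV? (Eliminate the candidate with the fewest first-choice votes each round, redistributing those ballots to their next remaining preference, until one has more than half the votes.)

B

Round 1: A 9, B 13, C 6, D 0, E 20, F 14. D eliminated.
Round 2: A 9, B 13, C 6, E 20, F 14. C eliminated.
Round 3: A 9, B 19, E 20, F 14. A eliminated.
Round 4: B 28, E 20, F 14. F eliminated.
Round 5: B 42, E 20. B has a majority (≥32).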